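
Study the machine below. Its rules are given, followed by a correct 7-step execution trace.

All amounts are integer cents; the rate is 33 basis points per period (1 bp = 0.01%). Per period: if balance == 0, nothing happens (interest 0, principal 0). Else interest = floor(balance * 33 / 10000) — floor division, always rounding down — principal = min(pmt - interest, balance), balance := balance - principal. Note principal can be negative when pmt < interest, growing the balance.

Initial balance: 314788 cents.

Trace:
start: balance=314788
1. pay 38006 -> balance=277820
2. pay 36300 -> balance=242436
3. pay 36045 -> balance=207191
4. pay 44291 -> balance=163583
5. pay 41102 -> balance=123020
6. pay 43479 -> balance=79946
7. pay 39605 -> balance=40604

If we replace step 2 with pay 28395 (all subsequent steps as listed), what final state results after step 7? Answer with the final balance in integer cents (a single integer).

(re-executing from step 2 with the substitution; state before step 2: balance=277820)
2. pay 28395 -> balance=250341
3. pay 36045 -> balance=215122
4. pay 44291 -> balance=171540
5. pay 41102 -> balance=131004
6. pay 43479 -> balance=87957
7. pay 39605 -> balance=48642

48642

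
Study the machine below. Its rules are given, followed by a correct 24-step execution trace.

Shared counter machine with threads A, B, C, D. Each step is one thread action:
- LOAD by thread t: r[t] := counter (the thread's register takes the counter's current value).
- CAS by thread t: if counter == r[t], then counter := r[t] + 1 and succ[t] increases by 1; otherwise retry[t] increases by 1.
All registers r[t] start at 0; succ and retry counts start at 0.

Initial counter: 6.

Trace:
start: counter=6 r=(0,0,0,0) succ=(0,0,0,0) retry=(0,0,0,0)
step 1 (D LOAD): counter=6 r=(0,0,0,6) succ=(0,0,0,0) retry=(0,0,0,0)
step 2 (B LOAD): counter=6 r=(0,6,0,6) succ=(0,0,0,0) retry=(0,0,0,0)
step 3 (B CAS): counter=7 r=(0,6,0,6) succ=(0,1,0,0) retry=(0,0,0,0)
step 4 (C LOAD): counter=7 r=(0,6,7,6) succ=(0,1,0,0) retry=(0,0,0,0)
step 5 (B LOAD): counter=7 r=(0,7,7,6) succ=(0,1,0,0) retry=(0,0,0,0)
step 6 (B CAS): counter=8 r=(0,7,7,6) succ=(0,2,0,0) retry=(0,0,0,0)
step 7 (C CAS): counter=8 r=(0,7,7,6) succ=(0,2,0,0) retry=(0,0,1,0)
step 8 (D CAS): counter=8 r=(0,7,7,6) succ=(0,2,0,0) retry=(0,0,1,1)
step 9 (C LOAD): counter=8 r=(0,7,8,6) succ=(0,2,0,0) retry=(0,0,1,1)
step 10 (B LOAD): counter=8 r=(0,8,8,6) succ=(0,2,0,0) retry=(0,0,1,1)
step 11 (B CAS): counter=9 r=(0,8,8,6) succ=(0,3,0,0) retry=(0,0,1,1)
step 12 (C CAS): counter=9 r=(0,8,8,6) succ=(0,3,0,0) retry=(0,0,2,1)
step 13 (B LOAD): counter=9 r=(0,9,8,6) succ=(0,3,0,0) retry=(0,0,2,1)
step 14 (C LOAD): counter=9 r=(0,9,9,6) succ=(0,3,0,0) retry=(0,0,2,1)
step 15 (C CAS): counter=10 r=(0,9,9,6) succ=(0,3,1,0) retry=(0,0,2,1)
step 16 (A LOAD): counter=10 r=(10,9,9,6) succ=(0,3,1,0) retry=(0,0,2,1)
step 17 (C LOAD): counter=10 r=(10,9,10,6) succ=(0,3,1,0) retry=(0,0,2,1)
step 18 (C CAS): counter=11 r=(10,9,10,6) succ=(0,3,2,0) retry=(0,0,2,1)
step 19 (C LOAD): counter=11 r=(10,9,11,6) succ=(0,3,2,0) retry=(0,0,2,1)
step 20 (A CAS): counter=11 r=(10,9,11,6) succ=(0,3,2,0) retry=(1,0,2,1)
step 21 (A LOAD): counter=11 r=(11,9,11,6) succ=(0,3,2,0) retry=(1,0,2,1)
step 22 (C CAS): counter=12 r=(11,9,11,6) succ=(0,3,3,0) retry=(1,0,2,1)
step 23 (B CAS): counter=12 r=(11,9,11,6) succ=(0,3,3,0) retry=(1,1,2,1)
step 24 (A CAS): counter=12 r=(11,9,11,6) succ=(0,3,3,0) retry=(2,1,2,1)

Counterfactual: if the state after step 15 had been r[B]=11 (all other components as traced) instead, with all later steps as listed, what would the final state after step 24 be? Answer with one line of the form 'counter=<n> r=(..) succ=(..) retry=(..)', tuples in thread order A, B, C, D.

counter=12 r=(11,11,11,6) succ=(0,3,3,0) retry=(2,1,2,1)

state after step 15 := counter=10 r=(0,11,9,6) succ=(0,3,1,0) retry=(0,0,2,1)
step 16 (A LOAD): counter=10 r=(10,11,9,6) succ=(0,3,1,0) retry=(0,0,2,1)
step 17 (C LOAD): counter=10 r=(10,11,10,6) succ=(0,3,1,0) retry=(0,0,2,1)
step 18 (C CAS): counter=11 r=(10,11,10,6) succ=(0,3,2,0) retry=(0,0,2,1)
step 19 (C LOAD): counter=11 r=(10,11,11,6) succ=(0,3,2,0) retry=(0,0,2,1)
step 20 (A CAS): counter=11 r=(10,11,11,6) succ=(0,3,2,0) retry=(1,0,2,1)
step 21 (A LOAD): counter=11 r=(11,11,11,6) succ=(0,3,2,0) retry=(1,0,2,1)
step 22 (C CAS): counter=12 r=(11,11,11,6) succ=(0,3,3,0) retry=(1,0,2,1)
step 23 (B CAS): counter=12 r=(11,11,11,6) succ=(0,3,3,0) retry=(1,1,2,1)
step 24 (A CAS): counter=12 r=(11,11,11,6) succ=(0,3,3,0) retry=(2,1,2,1)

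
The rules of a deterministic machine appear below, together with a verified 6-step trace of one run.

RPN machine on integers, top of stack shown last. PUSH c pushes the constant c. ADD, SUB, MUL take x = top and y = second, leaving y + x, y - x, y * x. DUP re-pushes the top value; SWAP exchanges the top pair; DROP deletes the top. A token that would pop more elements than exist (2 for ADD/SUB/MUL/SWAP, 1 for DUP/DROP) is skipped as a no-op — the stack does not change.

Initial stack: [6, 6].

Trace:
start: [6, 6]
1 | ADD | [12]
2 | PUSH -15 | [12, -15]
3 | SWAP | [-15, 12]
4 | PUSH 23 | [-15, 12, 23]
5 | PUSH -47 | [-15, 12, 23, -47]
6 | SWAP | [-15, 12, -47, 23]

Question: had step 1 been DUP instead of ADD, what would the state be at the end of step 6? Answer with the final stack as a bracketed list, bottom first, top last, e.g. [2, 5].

[6, 6, -15, 6, -47, 23]

(re-executing from step 1 with the substitution; state before step 1: [6, 6])
1 | DUP | [6, 6, 6]
2 | PUSH -15 | [6, 6, 6, -15]
3 | SWAP | [6, 6, -15, 6]
4 | PUSH 23 | [6, 6, -15, 6, 23]
5 | PUSH -47 | [6, 6, -15, 6, 23, -47]
6 | SWAP | [6, 6, -15, 6, -47, 23]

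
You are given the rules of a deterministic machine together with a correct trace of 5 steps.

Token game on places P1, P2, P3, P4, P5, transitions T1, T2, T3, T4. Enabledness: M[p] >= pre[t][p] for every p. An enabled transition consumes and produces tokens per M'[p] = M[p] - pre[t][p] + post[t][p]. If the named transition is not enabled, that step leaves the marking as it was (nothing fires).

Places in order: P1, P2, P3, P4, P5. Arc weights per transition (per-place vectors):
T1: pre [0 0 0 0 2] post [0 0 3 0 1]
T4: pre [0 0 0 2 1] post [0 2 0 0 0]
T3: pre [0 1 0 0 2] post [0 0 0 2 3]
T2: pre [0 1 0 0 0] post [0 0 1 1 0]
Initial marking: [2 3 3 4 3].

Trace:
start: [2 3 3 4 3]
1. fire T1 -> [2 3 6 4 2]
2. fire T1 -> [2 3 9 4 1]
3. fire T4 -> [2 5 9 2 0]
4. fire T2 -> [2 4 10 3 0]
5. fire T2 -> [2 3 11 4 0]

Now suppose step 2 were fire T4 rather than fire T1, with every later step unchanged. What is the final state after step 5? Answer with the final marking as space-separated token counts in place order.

2 5 8 2 0

(re-executing from step 2 with the substitution; state before step 2: [2 3 6 4 2])
2. fire T4 -> [2 5 6 2 1]
3. fire T4 -> [2 7 6 0 0]
4. fire T2 -> [2 6 7 1 0]
5. fire T2 -> [2 5 8 2 0]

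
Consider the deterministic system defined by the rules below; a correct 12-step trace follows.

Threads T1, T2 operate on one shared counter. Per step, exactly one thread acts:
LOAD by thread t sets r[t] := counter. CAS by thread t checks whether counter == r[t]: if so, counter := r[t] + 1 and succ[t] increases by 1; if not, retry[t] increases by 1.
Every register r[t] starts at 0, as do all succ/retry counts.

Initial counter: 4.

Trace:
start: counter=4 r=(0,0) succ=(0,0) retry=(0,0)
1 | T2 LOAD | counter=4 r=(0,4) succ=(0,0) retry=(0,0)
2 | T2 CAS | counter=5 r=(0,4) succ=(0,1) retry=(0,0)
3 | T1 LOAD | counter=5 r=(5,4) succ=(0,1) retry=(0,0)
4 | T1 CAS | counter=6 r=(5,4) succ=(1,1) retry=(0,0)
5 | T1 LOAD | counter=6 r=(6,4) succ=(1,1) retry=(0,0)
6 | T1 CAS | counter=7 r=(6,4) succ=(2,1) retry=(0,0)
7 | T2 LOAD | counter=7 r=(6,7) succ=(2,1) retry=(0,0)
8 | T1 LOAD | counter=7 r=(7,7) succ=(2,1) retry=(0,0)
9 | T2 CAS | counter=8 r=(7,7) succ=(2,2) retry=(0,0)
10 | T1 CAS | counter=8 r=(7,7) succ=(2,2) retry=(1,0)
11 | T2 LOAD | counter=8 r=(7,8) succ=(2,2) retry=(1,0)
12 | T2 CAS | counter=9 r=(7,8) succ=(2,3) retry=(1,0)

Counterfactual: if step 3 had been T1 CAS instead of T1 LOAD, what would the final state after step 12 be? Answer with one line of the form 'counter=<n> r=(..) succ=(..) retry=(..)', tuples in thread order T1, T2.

counter=8 r=(6,7) succ=(1,3) retry=(3,0)

(re-executing from step 3 with the substitution; state before step 3: counter=5 r=(0,4) succ=(0,1) retry=(0,0))
3 | T1 CAS | counter=5 r=(0,4) succ=(0,1) retry=(1,0)
4 | T1 CAS | counter=5 r=(0,4) succ=(0,1) retry=(2,0)
5 | T1 LOAD | counter=5 r=(5,4) succ=(0,1) retry=(2,0)
6 | T1 CAS | counter=6 r=(5,4) succ=(1,1) retry=(2,0)
7 | T2 LOAD | counter=6 r=(5,6) succ=(1,1) retry=(2,0)
8 | T1 LOAD | counter=6 r=(6,6) succ=(1,1) retry=(2,0)
9 | T2 CAS | counter=7 r=(6,6) succ=(1,2) retry=(2,0)
10 | T1 CAS | counter=7 r=(6,6) succ=(1,2) retry=(3,0)
11 | T2 LOAD | counter=7 r=(6,7) succ=(1,2) retry=(3,0)
12 | T2 CAS | counter=8 r=(6,7) succ=(1,3) retry=(3,0)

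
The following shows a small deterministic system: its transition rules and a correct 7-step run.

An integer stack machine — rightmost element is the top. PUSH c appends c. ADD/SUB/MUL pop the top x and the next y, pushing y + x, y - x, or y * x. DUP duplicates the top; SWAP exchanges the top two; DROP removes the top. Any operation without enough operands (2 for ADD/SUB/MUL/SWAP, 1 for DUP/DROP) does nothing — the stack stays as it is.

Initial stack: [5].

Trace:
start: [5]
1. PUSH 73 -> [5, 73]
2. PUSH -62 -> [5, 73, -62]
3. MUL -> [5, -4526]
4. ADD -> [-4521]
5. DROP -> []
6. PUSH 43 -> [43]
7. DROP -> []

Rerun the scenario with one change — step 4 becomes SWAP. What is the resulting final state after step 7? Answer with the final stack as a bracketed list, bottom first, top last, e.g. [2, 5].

(re-executing from step 4 with the substitution; state before step 4: [5, -4526])
4. SWAP -> [-4526, 5]
5. DROP -> [-4526]
6. PUSH 43 -> [-4526, 43]
7. DROP -> [-4526]

[-4526]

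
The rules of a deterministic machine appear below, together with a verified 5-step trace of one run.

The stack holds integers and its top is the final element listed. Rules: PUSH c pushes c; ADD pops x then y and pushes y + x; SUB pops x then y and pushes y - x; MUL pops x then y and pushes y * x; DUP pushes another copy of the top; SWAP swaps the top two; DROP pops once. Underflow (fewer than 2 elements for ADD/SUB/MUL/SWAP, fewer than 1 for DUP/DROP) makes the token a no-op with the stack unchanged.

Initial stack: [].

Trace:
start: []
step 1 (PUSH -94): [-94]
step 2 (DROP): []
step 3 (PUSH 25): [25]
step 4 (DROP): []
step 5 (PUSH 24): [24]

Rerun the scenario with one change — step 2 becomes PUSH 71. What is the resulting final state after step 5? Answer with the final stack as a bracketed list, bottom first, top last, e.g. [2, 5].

[-94, 71, 24]

(re-executing from step 2 with the substitution; state before step 2: [-94])
step 2 (PUSH 71): [-94, 71]
step 3 (PUSH 25): [-94, 71, 25]
step 4 (DROP): [-94, 71]
step 5 (PUSH 24): [-94, 71, 24]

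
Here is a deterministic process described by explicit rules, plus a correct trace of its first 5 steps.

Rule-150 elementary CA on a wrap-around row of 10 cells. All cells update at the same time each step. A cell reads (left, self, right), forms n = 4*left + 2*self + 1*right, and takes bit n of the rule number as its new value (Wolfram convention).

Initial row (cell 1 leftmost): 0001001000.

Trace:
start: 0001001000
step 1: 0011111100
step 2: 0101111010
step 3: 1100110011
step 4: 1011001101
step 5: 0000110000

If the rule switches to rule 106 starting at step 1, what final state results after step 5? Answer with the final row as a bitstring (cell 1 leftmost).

0100000010

(re-executing steps 1..5 under rule 106; state before step 1: 0001001000)
step 1: 0010010000
step 2: 0100100000
step 3: 1001000000
step 4: 0010000001
step 5: 0100000010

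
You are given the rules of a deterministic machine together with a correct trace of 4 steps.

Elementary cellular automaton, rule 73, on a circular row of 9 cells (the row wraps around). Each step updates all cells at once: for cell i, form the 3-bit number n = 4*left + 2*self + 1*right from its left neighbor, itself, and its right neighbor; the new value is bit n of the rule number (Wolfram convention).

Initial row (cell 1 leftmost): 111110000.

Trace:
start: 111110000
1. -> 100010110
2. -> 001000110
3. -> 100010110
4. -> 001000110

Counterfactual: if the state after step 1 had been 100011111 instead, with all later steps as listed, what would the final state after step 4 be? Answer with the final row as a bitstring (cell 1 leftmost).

state after step 1 := 100011111
2. -> 101010000
3. -> 000000110
4. -> 111110110

111110110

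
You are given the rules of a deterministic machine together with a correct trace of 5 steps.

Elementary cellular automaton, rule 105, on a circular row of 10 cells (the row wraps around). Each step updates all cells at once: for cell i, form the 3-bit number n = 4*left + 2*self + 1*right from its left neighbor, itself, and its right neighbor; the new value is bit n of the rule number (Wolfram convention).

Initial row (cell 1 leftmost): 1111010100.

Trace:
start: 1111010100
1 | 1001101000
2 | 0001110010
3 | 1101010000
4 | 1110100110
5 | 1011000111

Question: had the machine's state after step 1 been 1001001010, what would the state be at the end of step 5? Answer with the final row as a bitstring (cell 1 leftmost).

state after step 1 := 1001001010
2 | 0000000101
3 | 0111110010
4 | 0100010000
5 | 0001000111

0001000111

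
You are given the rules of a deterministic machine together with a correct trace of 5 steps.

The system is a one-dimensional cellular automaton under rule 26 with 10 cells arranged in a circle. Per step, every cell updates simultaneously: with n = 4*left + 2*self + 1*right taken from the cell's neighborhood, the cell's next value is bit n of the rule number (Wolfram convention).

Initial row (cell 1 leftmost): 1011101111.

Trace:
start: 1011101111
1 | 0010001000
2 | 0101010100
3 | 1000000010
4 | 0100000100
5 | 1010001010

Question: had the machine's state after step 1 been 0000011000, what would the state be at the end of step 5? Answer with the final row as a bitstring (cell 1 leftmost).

state after step 1 := 0000011000
2 | 0000110100
3 | 0001100010
4 | 0011010101
5 | 1110000000

1110000000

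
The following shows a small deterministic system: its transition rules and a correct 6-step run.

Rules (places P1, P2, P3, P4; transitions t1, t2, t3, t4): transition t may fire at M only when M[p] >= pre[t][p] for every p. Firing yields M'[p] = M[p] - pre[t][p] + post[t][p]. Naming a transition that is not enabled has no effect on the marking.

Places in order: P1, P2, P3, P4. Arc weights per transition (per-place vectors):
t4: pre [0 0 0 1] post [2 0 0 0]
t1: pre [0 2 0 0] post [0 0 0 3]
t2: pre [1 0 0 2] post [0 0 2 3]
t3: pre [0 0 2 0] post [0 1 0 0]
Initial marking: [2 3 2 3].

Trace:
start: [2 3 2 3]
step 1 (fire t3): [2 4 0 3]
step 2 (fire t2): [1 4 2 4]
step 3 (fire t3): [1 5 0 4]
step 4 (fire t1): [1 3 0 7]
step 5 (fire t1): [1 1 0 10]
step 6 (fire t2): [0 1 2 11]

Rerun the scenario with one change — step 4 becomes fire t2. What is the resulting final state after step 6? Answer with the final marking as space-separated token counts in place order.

0 3 2 8

(re-executing from step 4 with the substitution; state before step 4: [1 5 0 4])
step 4 (fire t2): [0 5 2 5]
step 5 (fire t1): [0 3 2 8]
step 6 (fire t2): [0 3 2 8]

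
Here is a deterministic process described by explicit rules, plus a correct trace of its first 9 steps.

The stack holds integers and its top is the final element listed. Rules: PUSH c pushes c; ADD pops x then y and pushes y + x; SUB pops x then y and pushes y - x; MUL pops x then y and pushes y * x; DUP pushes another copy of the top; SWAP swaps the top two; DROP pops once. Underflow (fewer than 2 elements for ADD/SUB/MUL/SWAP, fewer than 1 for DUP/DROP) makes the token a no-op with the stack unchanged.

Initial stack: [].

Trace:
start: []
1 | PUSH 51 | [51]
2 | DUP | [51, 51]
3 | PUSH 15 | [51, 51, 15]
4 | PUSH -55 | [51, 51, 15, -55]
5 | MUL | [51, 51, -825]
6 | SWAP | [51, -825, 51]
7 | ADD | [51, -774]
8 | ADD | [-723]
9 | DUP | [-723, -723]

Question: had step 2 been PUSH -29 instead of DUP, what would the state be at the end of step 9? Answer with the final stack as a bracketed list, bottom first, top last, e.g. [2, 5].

(re-executing from step 2 with the substitution; state before step 2: [51])
2 | PUSH -29 | [51, -29]
3 | PUSH 15 | [51, -29, 15]
4 | PUSH -55 | [51, -29, 15, -55]
5 | MUL | [51, -29, -825]
6 | SWAP | [51, -825, -29]
7 | ADD | [51, -854]
8 | ADD | [-803]
9 | DUP | [-803, -803]

[-803, -803]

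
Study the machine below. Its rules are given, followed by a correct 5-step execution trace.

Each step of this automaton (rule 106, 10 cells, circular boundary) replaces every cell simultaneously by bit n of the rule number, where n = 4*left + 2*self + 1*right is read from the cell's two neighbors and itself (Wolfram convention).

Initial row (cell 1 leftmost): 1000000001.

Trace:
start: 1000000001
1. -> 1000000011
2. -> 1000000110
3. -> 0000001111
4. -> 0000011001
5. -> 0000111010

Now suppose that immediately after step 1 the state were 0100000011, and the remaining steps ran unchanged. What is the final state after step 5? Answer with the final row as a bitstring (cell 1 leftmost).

state after step 1 := 0100000011
2. -> 1000000111
3. -> 1000001100
4. -> 0000011101
5. -> 0000110110

0000110110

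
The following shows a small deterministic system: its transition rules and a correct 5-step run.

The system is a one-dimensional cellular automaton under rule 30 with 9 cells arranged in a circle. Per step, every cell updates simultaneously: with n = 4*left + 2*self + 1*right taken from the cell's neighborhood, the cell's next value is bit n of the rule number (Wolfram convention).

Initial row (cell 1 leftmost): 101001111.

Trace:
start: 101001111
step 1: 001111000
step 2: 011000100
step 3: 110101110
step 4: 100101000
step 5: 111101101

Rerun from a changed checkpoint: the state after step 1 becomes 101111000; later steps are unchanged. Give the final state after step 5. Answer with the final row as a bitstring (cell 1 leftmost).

state after step 1 := 101111000
step 2: 101000101
step 3: 001101101
step 4: 111001001
step 5: 000111111

000111111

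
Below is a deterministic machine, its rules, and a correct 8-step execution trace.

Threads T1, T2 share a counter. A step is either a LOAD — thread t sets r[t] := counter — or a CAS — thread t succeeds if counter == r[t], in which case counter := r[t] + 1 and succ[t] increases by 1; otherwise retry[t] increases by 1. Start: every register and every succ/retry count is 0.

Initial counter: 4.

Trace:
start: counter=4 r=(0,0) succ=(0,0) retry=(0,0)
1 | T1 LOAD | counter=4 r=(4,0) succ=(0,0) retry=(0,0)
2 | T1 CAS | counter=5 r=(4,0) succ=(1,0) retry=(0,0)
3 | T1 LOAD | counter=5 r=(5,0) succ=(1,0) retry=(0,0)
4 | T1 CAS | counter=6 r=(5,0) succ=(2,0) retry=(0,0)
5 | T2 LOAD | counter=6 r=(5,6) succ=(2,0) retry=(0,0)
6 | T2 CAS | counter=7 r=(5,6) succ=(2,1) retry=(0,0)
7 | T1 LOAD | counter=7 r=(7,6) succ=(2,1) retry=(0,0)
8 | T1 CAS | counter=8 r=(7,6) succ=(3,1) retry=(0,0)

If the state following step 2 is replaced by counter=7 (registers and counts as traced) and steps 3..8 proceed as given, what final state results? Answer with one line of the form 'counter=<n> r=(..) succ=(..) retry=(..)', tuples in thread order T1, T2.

state after step 2 := counter=7 r=(4,0) succ=(1,0) retry=(0,0)
3 | T1 LOAD | counter=7 r=(7,0) succ=(1,0) retry=(0,0)
4 | T1 CAS | counter=8 r=(7,0) succ=(2,0) retry=(0,0)
5 | T2 LOAD | counter=8 r=(7,8) succ=(2,0) retry=(0,0)
6 | T2 CAS | counter=9 r=(7,8) succ=(2,1) retry=(0,0)
7 | T1 LOAD | counter=9 r=(9,8) succ=(2,1) retry=(0,0)
8 | T1 CAS | counter=10 r=(9,8) succ=(3,1) retry=(0,0)

counter=10 r=(9,8) succ=(3,1) retry=(0,0)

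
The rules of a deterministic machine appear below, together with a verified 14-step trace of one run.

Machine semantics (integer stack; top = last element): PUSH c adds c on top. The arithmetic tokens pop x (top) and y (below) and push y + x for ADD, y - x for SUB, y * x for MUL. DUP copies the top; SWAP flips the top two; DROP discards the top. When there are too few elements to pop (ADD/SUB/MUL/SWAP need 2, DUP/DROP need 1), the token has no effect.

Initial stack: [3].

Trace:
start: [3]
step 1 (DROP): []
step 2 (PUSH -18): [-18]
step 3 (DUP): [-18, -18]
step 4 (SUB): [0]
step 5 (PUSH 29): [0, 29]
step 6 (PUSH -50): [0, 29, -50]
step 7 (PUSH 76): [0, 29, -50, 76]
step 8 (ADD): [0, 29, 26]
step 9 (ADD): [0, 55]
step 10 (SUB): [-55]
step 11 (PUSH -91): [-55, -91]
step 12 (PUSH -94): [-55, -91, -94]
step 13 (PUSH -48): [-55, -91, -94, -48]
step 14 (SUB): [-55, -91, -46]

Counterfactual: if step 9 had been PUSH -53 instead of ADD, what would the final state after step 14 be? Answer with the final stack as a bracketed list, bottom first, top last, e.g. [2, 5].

[0, 29, 79, -91, -46]

(re-executing from step 9 with the substitution; state before step 9: [0, 29, 26])
step 9 (PUSH -53): [0, 29, 26, -53]
step 10 (SUB): [0, 29, 79]
step 11 (PUSH -91): [0, 29, 79, -91]
step 12 (PUSH -94): [0, 29, 79, -91, -94]
step 13 (PUSH -48): [0, 29, 79, -91, -94, -48]
step 14 (SUB): [0, 29, 79, -91, -46]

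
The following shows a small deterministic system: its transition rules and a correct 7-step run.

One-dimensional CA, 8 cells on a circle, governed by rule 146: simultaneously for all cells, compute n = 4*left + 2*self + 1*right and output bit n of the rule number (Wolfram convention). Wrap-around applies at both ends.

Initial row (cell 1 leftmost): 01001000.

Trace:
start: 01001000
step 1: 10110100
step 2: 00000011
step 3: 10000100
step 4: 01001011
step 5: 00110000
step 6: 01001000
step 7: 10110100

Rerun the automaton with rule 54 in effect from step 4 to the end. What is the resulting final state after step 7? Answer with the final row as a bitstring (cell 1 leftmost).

(re-executing steps 4..7 under rule 54; state before step 4: 10000100)
step 4: 11001111
step 5: 00110000
step 6: 01001000
step 7: 11111100

11111100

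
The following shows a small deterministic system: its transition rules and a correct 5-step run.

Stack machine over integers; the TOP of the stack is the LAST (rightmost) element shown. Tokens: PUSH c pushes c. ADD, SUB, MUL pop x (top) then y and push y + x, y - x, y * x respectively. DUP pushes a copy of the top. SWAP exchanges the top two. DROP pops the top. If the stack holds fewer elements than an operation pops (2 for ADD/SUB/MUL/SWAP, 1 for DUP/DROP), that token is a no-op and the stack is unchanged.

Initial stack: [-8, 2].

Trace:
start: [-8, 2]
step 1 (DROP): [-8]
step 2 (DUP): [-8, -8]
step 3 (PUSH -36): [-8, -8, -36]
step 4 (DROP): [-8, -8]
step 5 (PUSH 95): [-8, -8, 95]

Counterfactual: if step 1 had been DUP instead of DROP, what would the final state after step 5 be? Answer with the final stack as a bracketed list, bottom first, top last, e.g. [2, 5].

(re-executing from step 1 with the substitution; state before step 1: [-8, 2])
step 1 (DUP): [-8, 2, 2]
step 2 (DUP): [-8, 2, 2, 2]
step 3 (PUSH -36): [-8, 2, 2, 2, -36]
step 4 (DROP): [-8, 2, 2, 2]
step 5 (PUSH 95): [-8, 2, 2, 2, 95]

[-8, 2, 2, 2, 95]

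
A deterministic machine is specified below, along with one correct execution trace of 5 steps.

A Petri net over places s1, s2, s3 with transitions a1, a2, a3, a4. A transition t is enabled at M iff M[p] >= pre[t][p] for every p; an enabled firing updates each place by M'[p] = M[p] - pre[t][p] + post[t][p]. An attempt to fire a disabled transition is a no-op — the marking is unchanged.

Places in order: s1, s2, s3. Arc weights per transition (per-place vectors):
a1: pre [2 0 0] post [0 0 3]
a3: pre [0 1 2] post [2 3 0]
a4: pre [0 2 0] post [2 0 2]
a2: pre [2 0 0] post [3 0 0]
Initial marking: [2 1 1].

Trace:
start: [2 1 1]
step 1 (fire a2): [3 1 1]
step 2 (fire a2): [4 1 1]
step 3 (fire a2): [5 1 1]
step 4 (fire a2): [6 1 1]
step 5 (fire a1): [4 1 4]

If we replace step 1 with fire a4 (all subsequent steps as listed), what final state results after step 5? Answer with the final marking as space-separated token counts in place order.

(re-executing from step 1 with the substitution; state before step 1: [2 1 1])
step 1 (fire a4): [2 1 1]
step 2 (fire a2): [3 1 1]
step 3 (fire a2): [4 1 1]
step 4 (fire a2): [5 1 1]
step 5 (fire a1): [3 1 4]

3 1 4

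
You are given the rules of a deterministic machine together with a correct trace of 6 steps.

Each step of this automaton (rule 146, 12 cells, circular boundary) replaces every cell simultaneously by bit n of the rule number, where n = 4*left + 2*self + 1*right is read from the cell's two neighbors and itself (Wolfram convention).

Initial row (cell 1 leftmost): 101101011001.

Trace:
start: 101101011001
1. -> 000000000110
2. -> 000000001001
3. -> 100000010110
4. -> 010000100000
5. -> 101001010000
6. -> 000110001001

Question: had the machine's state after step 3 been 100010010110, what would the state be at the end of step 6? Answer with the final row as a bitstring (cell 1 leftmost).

state after step 3 := 100010010110
4. -> 010101100000
5. -> 100000010000
6. -> 010000101001

010000101001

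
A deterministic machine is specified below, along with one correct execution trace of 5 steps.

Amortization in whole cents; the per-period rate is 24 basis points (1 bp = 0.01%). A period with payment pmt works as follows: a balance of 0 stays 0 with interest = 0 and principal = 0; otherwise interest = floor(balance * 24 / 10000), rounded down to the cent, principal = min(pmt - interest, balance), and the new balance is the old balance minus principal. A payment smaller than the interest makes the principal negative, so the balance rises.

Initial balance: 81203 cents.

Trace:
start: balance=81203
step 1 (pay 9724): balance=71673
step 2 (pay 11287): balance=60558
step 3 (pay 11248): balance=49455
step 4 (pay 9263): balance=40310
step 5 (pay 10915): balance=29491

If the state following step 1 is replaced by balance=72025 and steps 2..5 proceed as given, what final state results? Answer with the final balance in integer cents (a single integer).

state after step 1 := balance=72025
step 2 (pay 11287): balance=60910
step 3 (pay 11248): balance=49808
step 4 (pay 9263): balance=40664
step 5 (pay 10915): balance=29846

29846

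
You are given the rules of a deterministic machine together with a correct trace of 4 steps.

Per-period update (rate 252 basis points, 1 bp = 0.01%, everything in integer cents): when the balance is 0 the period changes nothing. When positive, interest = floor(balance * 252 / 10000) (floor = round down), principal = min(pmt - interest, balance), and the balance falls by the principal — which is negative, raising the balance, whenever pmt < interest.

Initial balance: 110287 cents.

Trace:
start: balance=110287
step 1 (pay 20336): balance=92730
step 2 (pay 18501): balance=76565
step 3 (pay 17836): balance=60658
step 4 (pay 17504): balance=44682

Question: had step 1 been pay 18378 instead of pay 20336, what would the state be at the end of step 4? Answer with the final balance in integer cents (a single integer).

(re-executing from step 1 with the substitution; state before step 1: balance=110287)
step 1 (pay 18378): balance=94688
step 2 (pay 18501): balance=78573
step 3 (pay 17836): balance=62717
step 4 (pay 17504): balance=46793

46793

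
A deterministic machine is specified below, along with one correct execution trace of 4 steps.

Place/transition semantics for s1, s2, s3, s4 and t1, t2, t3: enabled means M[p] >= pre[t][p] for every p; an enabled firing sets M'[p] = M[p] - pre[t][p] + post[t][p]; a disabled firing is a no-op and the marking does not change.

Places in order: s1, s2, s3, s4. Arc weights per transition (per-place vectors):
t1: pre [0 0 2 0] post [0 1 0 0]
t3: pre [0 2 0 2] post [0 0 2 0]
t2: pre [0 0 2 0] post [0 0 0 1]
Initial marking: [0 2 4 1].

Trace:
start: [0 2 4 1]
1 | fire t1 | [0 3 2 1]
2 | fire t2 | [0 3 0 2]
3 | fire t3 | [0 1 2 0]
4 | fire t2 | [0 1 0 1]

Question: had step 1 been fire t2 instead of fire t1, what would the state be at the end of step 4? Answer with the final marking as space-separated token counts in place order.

0 0 0 2

(re-executing from step 1 with the substitution; state before step 1: [0 2 4 1])
1 | fire t2 | [0 2 2 2]
2 | fire t2 | [0 2 0 3]
3 | fire t3 | [0 0 2 1]
4 | fire t2 | [0 0 0 2]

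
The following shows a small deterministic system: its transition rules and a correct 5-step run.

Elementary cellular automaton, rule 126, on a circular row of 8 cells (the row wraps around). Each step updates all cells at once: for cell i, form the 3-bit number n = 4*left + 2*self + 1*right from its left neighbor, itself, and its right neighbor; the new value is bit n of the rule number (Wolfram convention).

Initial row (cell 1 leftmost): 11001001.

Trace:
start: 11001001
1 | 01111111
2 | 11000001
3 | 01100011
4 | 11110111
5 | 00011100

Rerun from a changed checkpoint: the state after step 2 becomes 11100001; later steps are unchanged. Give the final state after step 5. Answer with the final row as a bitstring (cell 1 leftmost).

state after step 2 := 11100001
3 | 00110011
4 | 11111111
5 | 00000000

00000000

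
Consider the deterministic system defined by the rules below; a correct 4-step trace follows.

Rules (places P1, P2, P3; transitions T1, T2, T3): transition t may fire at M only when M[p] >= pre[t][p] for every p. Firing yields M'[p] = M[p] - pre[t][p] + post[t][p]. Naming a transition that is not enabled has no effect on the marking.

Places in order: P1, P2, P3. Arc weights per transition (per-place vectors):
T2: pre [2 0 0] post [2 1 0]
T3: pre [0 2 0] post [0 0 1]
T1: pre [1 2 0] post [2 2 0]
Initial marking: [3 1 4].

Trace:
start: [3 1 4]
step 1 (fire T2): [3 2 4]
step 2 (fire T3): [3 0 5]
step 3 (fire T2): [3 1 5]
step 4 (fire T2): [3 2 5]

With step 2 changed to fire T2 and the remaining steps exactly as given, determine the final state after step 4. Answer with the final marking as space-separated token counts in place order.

(re-executing from step 2 with the substitution; state before step 2: [3 2 4])
step 2 (fire T2): [3 3 4]
step 3 (fire T2): [3 4 4]
step 4 (fire T2): [3 5 4]

3 5 4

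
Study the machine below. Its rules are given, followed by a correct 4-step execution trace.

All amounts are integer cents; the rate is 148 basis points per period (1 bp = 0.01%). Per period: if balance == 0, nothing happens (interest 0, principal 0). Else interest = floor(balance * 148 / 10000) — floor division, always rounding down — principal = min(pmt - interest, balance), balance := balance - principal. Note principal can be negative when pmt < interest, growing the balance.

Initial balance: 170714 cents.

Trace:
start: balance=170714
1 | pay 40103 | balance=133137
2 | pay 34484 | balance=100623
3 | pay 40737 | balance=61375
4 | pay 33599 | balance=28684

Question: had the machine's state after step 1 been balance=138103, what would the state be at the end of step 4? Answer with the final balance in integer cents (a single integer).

state after step 1 := balance=138103
2 | pay 34484 | balance=105662
3 | pay 40737 | balance=66488
4 | pay 33599 | balance=33873

33873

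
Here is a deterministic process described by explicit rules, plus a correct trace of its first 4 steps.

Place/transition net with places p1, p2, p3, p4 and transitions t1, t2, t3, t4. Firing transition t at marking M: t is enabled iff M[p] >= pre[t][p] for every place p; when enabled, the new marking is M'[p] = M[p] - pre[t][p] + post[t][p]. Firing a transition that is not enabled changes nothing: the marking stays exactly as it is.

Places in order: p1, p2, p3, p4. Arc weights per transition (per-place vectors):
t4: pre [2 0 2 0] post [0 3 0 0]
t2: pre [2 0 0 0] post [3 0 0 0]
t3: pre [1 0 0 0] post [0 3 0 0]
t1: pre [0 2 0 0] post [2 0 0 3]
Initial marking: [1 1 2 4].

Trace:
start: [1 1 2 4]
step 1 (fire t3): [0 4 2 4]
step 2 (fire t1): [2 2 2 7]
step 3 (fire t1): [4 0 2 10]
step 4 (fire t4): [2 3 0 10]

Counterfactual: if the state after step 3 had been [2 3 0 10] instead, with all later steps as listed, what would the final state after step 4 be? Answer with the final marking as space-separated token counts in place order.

state after step 3 := [2 3 0 10]
step 4 (fire t4): [2 3 0 10]

2 3 0 10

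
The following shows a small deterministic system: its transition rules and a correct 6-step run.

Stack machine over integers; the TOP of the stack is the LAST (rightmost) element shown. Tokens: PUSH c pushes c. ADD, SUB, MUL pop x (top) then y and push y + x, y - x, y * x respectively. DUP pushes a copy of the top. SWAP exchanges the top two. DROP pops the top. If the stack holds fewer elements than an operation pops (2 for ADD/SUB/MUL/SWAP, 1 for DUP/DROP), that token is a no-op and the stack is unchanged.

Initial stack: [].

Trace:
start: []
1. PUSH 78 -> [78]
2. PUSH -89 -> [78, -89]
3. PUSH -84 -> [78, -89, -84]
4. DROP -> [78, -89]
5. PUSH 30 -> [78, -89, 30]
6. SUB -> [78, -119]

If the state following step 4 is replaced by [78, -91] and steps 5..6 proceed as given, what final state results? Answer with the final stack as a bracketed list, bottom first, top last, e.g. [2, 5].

state after step 4 := [78, -91]
5. PUSH 30 -> [78, -91, 30]
6. SUB -> [78, -121]

[78, -121]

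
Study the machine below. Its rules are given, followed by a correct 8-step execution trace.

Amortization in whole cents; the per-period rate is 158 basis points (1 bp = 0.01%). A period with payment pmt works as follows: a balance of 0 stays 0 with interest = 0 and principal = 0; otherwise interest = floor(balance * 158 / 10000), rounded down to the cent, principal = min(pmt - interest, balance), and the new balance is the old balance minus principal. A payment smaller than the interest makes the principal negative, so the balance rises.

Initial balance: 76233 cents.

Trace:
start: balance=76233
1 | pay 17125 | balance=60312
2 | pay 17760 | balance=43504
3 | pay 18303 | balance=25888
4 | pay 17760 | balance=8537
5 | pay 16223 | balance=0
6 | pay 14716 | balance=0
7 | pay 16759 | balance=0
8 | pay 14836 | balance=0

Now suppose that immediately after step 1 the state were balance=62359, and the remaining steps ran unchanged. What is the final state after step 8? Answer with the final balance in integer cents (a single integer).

0

state after step 1 := balance=62359
2 | pay 17760 | balance=45584
3 | pay 18303 | balance=28001
4 | pay 17760 | balance=10683
5 | pay 16223 | balance=0
6 | pay 14716 | balance=0
7 | pay 16759 | balance=0
8 | pay 14836 | balance=0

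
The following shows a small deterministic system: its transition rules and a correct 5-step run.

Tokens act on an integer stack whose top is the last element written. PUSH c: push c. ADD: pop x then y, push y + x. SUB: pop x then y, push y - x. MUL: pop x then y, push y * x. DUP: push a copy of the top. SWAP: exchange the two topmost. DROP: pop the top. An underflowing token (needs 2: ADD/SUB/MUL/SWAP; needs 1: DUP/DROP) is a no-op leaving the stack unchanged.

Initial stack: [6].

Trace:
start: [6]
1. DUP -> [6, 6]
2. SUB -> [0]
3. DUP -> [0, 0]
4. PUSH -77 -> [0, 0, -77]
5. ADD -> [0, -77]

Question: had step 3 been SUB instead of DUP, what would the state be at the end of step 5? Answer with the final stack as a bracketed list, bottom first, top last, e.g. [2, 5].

(re-executing from step 3 with the substitution; state before step 3: [0])
3. SUB -> [0]
4. PUSH -77 -> [0, -77]
5. ADD -> [-77]

[-77]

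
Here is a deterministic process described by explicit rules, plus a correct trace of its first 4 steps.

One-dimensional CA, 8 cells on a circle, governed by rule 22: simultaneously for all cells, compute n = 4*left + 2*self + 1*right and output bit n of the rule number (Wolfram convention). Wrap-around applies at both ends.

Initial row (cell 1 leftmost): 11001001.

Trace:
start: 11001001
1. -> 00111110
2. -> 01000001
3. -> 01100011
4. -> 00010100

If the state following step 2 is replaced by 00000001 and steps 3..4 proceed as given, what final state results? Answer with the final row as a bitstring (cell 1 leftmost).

state after step 2 := 00000001
3. -> 10000011
4. -> 01000100

01000100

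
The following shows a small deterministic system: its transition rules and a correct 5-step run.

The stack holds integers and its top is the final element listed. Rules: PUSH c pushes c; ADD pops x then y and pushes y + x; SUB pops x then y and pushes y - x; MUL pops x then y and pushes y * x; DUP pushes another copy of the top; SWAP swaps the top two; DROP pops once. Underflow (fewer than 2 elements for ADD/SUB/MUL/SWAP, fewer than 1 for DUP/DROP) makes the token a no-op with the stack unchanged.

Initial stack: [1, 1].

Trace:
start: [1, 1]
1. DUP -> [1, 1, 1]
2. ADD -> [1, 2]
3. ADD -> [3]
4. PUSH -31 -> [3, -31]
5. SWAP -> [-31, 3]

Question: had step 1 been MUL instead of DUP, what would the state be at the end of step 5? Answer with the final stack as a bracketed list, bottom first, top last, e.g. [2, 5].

(re-executing from step 1 with the substitution; state before step 1: [1, 1])
1. MUL -> [1]
2. ADD -> [1]
3. ADD -> [1]
4. PUSH -31 -> [1, -31]
5. SWAP -> [-31, 1]

[-31, 1]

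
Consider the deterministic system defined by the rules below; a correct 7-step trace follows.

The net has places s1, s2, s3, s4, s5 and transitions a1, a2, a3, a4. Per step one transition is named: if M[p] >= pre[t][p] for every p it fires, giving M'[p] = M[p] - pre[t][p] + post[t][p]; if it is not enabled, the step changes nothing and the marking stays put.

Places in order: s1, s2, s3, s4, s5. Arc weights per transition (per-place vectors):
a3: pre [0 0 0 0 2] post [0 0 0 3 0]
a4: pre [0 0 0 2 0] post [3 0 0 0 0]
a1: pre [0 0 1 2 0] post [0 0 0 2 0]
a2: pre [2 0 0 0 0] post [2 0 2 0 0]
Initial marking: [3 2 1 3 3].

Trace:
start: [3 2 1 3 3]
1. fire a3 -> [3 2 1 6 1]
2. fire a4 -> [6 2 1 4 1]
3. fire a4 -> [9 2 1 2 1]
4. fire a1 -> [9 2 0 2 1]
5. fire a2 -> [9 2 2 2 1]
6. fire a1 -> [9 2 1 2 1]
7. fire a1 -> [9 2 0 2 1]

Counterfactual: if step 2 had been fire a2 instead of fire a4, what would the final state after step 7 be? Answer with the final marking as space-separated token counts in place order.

6 2 2 4 1

(re-executing from step 2 with the substitution; state before step 2: [3 2 1 6 1])
2. fire a2 -> [3 2 3 6 1]
3. fire a4 -> [6 2 3 4 1]
4. fire a1 -> [6 2 2 4 1]
5. fire a2 -> [6 2 4 4 1]
6. fire a1 -> [6 2 3 4 1]
7. fire a1 -> [6 2 2 4 1]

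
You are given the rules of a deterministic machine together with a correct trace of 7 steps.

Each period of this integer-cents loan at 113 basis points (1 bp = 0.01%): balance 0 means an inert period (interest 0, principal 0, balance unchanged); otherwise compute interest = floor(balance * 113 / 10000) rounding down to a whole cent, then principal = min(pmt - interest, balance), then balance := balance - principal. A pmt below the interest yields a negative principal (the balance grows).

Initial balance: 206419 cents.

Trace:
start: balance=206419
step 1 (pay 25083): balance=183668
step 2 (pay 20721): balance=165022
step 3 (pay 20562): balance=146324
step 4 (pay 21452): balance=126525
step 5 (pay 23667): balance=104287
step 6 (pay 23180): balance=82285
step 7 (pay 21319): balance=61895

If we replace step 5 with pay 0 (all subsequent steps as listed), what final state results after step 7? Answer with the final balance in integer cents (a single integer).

86100

(re-executing from step 5 with the substitution; state before step 5: balance=126525)
step 5 (pay 0): balance=127954
step 6 (pay 23180): balance=106219
step 7 (pay 21319): balance=86100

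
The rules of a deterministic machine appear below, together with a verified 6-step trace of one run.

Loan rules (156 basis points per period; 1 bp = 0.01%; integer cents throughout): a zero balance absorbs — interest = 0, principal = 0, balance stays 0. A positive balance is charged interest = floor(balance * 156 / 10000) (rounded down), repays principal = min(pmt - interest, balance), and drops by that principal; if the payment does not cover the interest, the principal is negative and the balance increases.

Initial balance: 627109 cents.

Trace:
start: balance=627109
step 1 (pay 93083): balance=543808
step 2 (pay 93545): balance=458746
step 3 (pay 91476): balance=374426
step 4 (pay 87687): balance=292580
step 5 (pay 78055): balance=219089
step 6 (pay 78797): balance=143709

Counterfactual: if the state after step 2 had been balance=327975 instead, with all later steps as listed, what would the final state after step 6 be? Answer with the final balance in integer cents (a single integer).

4585

state after step 2 := balance=327975
step 3 (pay 91476): balance=241615
step 4 (pay 87687): balance=157697
step 5 (pay 78055): balance=82102
step 6 (pay 78797): balance=4585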